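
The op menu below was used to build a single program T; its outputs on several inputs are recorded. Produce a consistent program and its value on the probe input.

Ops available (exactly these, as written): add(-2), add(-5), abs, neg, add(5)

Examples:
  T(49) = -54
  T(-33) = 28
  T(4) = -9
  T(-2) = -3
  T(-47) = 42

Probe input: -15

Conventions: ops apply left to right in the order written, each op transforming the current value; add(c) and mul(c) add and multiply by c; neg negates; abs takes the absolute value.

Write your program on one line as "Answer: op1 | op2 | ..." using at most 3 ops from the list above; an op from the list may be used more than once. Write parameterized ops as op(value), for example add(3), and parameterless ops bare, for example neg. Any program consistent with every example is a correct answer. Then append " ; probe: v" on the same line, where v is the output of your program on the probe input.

neg | add(-5) ; probe: 10

Check, running the answer program on each example:
  49 -> -49 -> -54
  -33 -> 33 -> 28
  4 -> -4 -> -9
  -2 -> 2 -> -3
  -47 -> 47 -> 42
  probe: -15 -> 15 -> 10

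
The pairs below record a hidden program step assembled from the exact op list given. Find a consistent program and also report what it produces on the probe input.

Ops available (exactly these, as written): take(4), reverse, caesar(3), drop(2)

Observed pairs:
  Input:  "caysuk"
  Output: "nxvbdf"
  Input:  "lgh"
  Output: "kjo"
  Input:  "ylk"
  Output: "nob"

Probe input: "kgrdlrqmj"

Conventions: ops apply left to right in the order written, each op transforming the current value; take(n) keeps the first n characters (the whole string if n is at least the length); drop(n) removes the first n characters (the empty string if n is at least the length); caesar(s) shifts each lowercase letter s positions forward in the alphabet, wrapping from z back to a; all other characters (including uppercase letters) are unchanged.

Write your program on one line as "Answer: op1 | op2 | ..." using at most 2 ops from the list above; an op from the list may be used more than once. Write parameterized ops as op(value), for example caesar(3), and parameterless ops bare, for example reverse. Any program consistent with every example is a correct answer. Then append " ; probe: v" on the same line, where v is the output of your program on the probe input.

caesar(3) | reverse ; probe: "mptuogujn"

Check, running the answer program on each example:
  "caysuk" -> "fdbvxn" -> "nxvbdf"
  "lgh" -> "ojk" -> "kjo"
  "ylk" -> "bon" -> "nob"
  probe: "kgrdlrqmj" -> "njugoutpm" -> "mptuogujn"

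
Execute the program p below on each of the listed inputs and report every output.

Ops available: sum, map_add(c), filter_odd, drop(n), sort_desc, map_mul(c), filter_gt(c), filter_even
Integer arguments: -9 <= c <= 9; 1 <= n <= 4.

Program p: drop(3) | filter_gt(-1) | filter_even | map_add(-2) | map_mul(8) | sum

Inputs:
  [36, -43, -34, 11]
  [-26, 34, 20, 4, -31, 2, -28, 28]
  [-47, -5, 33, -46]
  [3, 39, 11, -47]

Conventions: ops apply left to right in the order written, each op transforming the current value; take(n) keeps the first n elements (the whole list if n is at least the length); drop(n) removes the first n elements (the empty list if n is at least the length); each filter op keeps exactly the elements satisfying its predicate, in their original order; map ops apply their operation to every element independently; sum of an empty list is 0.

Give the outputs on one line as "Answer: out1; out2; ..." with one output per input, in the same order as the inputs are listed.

0; 224; 0; 0

Execution, op by op:
  [36, -43, -34, 11] -> [11] -> [11] -> [] -> [] -> [] -> 0
  [-26, 34, 20, 4, -31, 2, -28, 28] -> [4, -31, 2, -28, 28] -> [4, 2, 28] -> [4, 2, 28] -> [2, 0, 26] -> [16, 0, 208] -> 224
  [-47, -5, 33, -46] -> [-46] -> [] -> [] -> [] -> [] -> 0
  [3, 39, 11, -47] -> [-47] -> [] -> [] -> [] -> [] -> 0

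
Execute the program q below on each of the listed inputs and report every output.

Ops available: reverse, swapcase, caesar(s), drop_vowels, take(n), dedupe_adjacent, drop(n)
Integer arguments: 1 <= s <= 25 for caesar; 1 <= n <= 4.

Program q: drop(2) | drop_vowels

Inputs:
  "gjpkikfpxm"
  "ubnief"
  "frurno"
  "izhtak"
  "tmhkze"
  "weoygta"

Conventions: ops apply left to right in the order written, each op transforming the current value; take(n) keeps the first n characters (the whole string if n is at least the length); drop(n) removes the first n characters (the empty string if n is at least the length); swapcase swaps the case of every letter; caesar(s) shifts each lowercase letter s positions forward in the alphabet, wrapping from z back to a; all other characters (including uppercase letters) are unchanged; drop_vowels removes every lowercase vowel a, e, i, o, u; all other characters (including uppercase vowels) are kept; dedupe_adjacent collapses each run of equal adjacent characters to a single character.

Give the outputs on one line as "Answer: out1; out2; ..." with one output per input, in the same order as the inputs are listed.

"pkkfpxm"; "nf"; "rn"; "htk"; "hkz"; "ygt"

Execution, op by op:
  "gjpkikfpxm" -> "pkikfpxm" -> "pkkfpxm"
  "ubnief" -> "nief" -> "nf"
  "frurno" -> "urno" -> "rn"
  "izhtak" -> "htak" -> "htk"
  "tmhkze" -> "hkze" -> "hkz"
  "weoygta" -> "oygta" -> "ygt"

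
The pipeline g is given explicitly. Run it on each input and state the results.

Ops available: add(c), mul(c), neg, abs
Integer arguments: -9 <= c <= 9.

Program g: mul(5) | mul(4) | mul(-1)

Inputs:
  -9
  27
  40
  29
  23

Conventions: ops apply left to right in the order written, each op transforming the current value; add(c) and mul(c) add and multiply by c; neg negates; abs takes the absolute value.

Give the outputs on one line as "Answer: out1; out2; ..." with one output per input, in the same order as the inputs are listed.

Execution, op by op:
  -9 -> -45 -> -180 -> 180
  27 -> 135 -> 540 -> -540
  40 -> 200 -> 800 -> -800
  29 -> 145 -> 580 -> -580
  23 -> 115 -> 460 -> -460

180; -540; -800; -580; -460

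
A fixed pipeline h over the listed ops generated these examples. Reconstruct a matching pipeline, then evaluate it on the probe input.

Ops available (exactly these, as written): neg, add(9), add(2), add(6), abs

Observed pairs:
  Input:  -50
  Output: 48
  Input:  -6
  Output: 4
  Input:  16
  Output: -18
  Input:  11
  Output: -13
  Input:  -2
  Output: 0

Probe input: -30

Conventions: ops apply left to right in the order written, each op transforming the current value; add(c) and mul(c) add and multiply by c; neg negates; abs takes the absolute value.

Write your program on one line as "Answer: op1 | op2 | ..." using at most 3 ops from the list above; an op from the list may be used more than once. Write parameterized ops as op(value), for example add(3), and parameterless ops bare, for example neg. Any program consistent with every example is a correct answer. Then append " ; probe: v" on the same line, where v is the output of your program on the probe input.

add(2) | neg ; probe: 28

Check, running the answer program on each example:
  -50 -> -48 -> 48
  -6 -> -4 -> 4
  16 -> 18 -> -18
  11 -> 13 -> -13
  -2 -> 0 -> 0
  probe: -30 -> -28 -> 28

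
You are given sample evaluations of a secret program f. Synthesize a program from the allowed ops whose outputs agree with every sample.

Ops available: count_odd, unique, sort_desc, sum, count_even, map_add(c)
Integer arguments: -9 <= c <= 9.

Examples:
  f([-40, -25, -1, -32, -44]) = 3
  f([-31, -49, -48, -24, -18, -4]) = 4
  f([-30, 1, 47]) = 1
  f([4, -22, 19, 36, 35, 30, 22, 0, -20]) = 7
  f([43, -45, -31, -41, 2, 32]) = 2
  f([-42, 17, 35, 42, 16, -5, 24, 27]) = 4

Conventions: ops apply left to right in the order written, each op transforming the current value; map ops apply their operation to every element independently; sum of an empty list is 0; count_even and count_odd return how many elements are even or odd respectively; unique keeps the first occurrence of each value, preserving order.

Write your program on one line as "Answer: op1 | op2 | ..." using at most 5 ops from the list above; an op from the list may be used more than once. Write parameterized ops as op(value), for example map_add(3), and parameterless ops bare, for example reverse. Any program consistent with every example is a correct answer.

map_add(9) | map_add(-6) | map_add(-8) | count_odd

Check, running the answer program on each example:
  [-40, -25, -1, -32, -44] -> [-31, -16, 8, -23, -35] -> [-37, -22, 2, -29, -41] -> [-45, -30, -6, -37, -49] -> 3
  [-31, -49, -48, -24, -18, -4] -> [-22, -40, -39, -15, -9, 5] -> [-28, -46, -45, -21, -15, -1] -> [-36, -54, -53, -29, -23, -9] -> 4
  [-30, 1, 47] -> [-21, 10, 56] -> [-27, 4, 50] -> [-35, -4, 42] -> 1
  [4, -22, 19, 36, 35, 30, 22, 0, -20] -> [13, -13, 28, 45, 44, 39, 31, 9, -11] -> [7, -19, 22, 39, 38, 33, 25, 3, -17] -> [-1, -27, 14, 31, 30, 25, 17, -5, -25] -> 7
  [43, -45, -31, -41, 2, 32] -> [52, -36, -22, -32, 11, 41] -> [46, -42, -28, -38, 5, 35] -> [38, -50, -36, -46, -3, 27] -> 2
  [-42, 17, 35, 42, 16, -5, 24, 27] -> [-33, 26, 44, 51, 25, 4, 33, 36] -> [-39, 20, 38, 45, 19, -2, 27, 30] -> [-47, 12, 30, 37, 11, -10, 19, 22] -> 4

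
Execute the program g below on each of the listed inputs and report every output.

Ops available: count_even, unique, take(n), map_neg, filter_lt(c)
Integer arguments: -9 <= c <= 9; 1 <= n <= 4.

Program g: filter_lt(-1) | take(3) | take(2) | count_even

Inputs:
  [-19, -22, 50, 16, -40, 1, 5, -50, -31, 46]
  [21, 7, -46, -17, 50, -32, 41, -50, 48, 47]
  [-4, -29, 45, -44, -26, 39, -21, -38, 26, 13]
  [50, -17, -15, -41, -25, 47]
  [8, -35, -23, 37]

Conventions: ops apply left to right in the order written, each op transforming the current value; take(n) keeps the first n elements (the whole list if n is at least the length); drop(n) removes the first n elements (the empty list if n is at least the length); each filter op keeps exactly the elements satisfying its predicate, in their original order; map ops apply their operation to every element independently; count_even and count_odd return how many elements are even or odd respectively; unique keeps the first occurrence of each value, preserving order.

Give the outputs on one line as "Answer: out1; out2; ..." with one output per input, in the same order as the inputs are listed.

1; 1; 1; 0; 0

Execution, op by op:
  [-19, -22, 50, 16, -40, 1, 5, -50, -31, 46] -> [-19, -22, -40, -50, -31] -> [-19, -22, -40] -> [-19, -22] -> 1
  [21, 7, -46, -17, 50, -32, 41, -50, 48, 47] -> [-46, -17, -32, -50] -> [-46, -17, -32] -> [-46, -17] -> 1
  [-4, -29, 45, -44, -26, 39, -21, -38, 26, 13] -> [-4, -29, -44, -26, -21, -38] -> [-4, -29, -44] -> [-4, -29] -> 1
  [50, -17, -15, -41, -25, 47] -> [-17, -15, -41, -25] -> [-17, -15, -41] -> [-17, -15] -> 0
  [8, -35, -23, 37] -> [-35, -23] -> [-35, -23] -> [-35, -23] -> 0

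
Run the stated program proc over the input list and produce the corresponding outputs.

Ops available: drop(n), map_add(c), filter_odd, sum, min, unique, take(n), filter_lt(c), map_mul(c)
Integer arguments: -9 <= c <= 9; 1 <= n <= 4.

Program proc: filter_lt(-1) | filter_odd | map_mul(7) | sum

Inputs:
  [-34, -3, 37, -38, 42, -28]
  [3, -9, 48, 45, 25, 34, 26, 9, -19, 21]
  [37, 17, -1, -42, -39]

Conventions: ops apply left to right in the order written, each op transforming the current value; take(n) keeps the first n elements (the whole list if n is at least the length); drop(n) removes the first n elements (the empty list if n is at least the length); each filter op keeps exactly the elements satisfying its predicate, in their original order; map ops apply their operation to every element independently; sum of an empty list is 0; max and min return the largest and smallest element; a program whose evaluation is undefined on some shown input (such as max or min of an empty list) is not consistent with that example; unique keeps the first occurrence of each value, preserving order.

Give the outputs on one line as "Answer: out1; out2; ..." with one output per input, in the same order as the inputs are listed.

Execution, op by op:
  [-34, -3, 37, -38, 42, -28] -> [-34, -3, -38, -28] -> [-3] -> [-21] -> -21
  [3, -9, 48, 45, 25, 34, 26, 9, -19, 21] -> [-9, -19] -> [-9, -19] -> [-63, -133] -> -196
  [37, 17, -1, -42, -39] -> [-42, -39] -> [-39] -> [-273] -> -273

-21; -196; -273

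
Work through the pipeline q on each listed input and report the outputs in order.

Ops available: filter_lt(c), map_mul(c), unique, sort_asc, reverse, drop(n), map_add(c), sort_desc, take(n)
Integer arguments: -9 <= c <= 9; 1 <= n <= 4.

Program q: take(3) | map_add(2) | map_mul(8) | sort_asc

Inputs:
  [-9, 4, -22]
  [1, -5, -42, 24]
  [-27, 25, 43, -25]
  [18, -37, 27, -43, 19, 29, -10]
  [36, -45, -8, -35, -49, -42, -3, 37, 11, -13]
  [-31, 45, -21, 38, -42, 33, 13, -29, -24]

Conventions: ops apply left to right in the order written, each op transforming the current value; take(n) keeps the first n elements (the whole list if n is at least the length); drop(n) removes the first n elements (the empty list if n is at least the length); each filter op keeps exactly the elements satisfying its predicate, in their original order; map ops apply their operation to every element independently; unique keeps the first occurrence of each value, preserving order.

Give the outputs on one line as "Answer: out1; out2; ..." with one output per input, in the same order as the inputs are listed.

[-160, -56, 48]; [-320, -24, 24]; [-200, 216, 360]; [-280, 160, 232]; [-344, -48, 304]; [-232, -152, 376]

Execution, op by op:
  [-9, 4, -22] -> [-9, 4, -22] -> [-7, 6, -20] -> [-56, 48, -160] -> [-160, -56, 48]
  [1, -5, -42, 24] -> [1, -5, -42] -> [3, -3, -40] -> [24, -24, -320] -> [-320, -24, 24]
  [-27, 25, 43, -25] -> [-27, 25, 43] -> [-25, 27, 45] -> [-200, 216, 360] -> [-200, 216, 360]
  [18, -37, 27, -43, 19, 29, -10] -> [18, -37, 27] -> [20, -35, 29] -> [160, -280, 232] -> [-280, 160, 232]
  [36, -45, -8, -35, -49, -42, -3, 37, 11, -13] -> [36, -45, -8] -> [38, -43, -6] -> [304, -344, -48] -> [-344, -48, 304]
  [-31, 45, -21, 38, -42, 33, 13, -29, -24] -> [-31, 45, -21] -> [-29, 47, -19] -> [-232, 376, -152] -> [-232, -152, 376]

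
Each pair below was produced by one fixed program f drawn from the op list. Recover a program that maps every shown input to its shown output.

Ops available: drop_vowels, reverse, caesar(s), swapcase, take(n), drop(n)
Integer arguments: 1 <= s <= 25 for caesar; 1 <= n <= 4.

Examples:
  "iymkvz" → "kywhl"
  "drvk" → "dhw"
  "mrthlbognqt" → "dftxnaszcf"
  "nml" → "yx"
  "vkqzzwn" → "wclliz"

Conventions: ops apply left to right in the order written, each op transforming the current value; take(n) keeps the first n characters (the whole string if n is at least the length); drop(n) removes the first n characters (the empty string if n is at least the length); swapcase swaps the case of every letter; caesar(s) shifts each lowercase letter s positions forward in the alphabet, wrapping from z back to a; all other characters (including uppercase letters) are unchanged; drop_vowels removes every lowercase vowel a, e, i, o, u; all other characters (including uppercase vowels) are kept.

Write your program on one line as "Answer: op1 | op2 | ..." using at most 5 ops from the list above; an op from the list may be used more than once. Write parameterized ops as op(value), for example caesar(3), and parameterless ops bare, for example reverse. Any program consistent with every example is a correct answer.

drop(1) | reverse | caesar(6) | caesar(6) | reverse

Check, running the answer program on each example:
  "iymkvz" -> "ymkvz" -> "zvkmy" -> "fbqse" -> "lhwyk" -> "kywhl"
  "drvk" -> "rvk" -> "kvr" -> "qbx" -> "whd" -> "dhw"
  "mrthlbognqt" -> "rthlbognqt" -> "tqngoblhtr" -> "zwtmuhrnzx" -> "fczsanxtfd" -> "dftxnaszcf"
  "nml" -> "ml" -> "lm" -> "rs" -> "xy" -> "yx"
  "vkqzzwn" -> "kqzzwn" -> "nwzzqk" -> "tcffwq" -> "zillcw" -> "wclliz"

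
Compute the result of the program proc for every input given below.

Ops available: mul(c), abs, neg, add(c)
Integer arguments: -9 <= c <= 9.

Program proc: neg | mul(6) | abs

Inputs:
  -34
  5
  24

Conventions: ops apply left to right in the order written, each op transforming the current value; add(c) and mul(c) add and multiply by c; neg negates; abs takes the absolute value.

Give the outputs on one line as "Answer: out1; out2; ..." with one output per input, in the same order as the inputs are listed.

204; 30; 144

Execution, op by op:
  -34 -> 34 -> 204 -> 204
  5 -> -5 -> -30 -> 30
  24 -> -24 -> -144 -> 144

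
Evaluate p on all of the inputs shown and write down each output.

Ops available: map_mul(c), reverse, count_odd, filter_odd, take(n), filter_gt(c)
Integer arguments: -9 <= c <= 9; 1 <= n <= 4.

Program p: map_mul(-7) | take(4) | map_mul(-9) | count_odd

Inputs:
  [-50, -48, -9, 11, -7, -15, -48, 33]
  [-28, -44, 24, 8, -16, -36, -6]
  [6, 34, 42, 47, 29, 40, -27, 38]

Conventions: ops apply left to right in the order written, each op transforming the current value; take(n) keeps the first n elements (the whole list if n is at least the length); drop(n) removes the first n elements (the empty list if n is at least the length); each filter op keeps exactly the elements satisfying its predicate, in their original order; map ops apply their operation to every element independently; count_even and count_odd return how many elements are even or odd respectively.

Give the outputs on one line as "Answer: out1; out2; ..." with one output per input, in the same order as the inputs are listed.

Execution, op by op:
  [-50, -48, -9, 11, -7, -15, -48, 33] -> [350, 336, 63, -77, 49, 105, 336, -231] -> [350, 336, 63, -77] -> [-3150, -3024, -567, 693] -> 2
  [-28, -44, 24, 8, -16, -36, -6] -> [196, 308, -168, -56, 112, 252, 42] -> [196, 308, -168, -56] -> [-1764, -2772, 1512, 504] -> 0
  [6, 34, 42, 47, 29, 40, -27, 38] -> [-42, -238, -294, -329, -203, -280, 189, -266] -> [-42, -238, -294, -329] -> [378, 2142, 2646, 2961] -> 1

2; 0; 1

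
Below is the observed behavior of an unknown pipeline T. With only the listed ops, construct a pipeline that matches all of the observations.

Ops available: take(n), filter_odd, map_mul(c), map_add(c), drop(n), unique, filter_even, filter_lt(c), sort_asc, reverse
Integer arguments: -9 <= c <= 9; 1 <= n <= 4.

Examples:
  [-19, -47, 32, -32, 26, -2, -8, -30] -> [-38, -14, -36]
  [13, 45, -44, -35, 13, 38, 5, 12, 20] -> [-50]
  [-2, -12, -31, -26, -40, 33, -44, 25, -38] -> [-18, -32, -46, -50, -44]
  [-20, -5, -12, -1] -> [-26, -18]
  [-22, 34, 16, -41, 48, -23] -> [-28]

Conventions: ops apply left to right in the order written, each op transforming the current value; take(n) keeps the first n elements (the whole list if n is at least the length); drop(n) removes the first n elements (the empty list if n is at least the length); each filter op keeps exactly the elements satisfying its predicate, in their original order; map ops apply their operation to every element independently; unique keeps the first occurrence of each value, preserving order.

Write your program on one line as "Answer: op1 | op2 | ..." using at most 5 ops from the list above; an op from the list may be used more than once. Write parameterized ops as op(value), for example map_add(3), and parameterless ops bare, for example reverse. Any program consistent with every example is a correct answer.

reverse | filter_lt(-4) | map_add(-6) | reverse | filter_even

Check, running the answer program on each example:
  [-19, -47, 32, -32, 26, -2, -8, -30] -> [-30, -8, -2, 26, -32, 32, -47, -19] -> [-30, -8, -32, -47, -19] -> [-36, -14, -38, -53, -25] -> [-25, -53, -38, -14, -36] -> [-38, -14, -36]
  [13, 45, -44, -35, 13, 38, 5, 12, 20] -> [20, 12, 5, 38, 13, -35, -44, 45, 13] -> [-35, -44] -> [-41, -50] -> [-50, -41] -> [-50]
  [-2, -12, -31, -26, -40, 33, -44, 25, -38] -> [-38, 25, -44, 33, -40, -26, -31, -12, -2] -> [-38, -44, -40, -26, -31, -12] -> [-44, -50, -46, -32, -37, -18] -> [-18, -37, -32, -46, -50, -44] -> [-18, -32, -46, -50, -44]
  [-20, -5, -12, -1] -> [-1, -12, -5, -20] -> [-12, -5, -20] -> [-18, -11, -26] -> [-26, -11, -18] -> [-26, -18]
  [-22, 34, 16, -41, 48, -23] -> [-23, 48, -41, 16, 34, -22] -> [-23, -41, -22] -> [-29, -47, -28] -> [-28, -47, -29] -> [-28]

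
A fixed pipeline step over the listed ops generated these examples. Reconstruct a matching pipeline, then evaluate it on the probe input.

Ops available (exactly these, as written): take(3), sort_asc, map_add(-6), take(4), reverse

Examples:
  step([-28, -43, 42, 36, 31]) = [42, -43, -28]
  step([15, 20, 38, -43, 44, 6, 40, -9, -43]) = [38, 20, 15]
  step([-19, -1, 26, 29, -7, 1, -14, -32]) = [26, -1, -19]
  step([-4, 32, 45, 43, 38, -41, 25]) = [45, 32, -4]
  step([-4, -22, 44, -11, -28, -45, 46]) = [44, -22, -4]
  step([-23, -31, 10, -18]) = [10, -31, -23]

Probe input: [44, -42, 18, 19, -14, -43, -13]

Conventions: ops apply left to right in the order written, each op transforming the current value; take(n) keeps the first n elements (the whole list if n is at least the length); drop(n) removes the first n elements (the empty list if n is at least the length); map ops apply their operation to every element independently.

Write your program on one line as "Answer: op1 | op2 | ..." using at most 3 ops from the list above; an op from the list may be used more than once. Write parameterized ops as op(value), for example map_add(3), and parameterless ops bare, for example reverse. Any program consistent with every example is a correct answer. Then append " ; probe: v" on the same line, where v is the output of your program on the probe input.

take(4) | take(3) | reverse ; probe: [18, -42, 44]

Check, running the answer program on each example:
  [-28, -43, 42, 36, 31] -> [-28, -43, 42, 36] -> [-28, -43, 42] -> [42, -43, -28]
  [15, 20, 38, -43, 44, 6, 40, -9, -43] -> [15, 20, 38, -43] -> [15, 20, 38] -> [38, 20, 15]
  [-19, -1, 26, 29, -7, 1, -14, -32] -> [-19, -1, 26, 29] -> [-19, -1, 26] -> [26, -1, -19]
  [-4, 32, 45, 43, 38, -41, 25] -> [-4, 32, 45, 43] -> [-4, 32, 45] -> [45, 32, -4]
  [-4, -22, 44, -11, -28, -45, 46] -> [-4, -22, 44, -11] -> [-4, -22, 44] -> [44, -22, -4]
  [-23, -31, 10, -18] -> [-23, -31, 10, -18] -> [-23, -31, 10] -> [10, -31, -23]
  probe: [44, -42, 18, 19, -14, -43, -13] -> [44, -42, 18, 19] -> [44, -42, 18] -> [18, -42, 44]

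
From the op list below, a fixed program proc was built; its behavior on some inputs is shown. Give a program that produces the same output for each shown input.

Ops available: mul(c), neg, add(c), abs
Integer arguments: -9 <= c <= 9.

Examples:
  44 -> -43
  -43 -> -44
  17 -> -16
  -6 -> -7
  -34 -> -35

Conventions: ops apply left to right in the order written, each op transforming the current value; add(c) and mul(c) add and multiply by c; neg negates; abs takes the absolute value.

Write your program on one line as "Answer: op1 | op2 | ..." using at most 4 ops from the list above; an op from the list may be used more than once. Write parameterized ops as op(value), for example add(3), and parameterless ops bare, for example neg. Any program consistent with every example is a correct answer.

add(1) | add(-2) | abs | neg

Check, running the answer program on each example:
  44 -> 45 -> 43 -> 43 -> -43
  -43 -> -42 -> -44 -> 44 -> -44
  17 -> 18 -> 16 -> 16 -> -16
  -6 -> -5 -> -7 -> 7 -> -7
  -34 -> -33 -> -35 -> 35 -> -35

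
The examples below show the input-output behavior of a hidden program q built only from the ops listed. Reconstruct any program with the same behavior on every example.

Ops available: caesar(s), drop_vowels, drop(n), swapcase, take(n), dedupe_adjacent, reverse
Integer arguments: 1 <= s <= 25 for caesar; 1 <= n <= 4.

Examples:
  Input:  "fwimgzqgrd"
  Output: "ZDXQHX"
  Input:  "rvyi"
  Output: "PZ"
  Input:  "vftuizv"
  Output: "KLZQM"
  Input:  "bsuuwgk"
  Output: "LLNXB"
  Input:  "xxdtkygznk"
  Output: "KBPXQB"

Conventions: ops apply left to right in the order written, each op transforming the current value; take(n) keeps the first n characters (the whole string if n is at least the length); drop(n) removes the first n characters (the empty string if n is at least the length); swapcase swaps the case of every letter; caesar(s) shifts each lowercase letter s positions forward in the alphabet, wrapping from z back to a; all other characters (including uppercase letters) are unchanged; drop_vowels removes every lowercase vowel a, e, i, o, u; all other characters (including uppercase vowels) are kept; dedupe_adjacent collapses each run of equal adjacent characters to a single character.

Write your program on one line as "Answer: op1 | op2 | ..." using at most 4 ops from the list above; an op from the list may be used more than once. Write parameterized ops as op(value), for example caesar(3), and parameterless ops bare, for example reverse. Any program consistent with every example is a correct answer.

drop(2) | caesar(17) | drop_vowels | swapcase

Check, running the answer program on each example:
  "fwimgzqgrd" -> "imgzqgrd" -> "zdxqhxiu" -> "zdxqhx" -> "ZDXQHX"
  "rvyi" -> "yi" -> "pz" -> "pz" -> "PZ"
  "vftuizv" -> "tuizv" -> "klzqm" -> "klzqm" -> "KLZQM"
  "bsuuwgk" -> "uuwgk" -> "llnxb" -> "llnxb" -> "LLNXB"
  "xxdtkygznk" -> "dtkygznk" -> "ukbpxqeb" -> "kbpxqb" -> "KBPXQB"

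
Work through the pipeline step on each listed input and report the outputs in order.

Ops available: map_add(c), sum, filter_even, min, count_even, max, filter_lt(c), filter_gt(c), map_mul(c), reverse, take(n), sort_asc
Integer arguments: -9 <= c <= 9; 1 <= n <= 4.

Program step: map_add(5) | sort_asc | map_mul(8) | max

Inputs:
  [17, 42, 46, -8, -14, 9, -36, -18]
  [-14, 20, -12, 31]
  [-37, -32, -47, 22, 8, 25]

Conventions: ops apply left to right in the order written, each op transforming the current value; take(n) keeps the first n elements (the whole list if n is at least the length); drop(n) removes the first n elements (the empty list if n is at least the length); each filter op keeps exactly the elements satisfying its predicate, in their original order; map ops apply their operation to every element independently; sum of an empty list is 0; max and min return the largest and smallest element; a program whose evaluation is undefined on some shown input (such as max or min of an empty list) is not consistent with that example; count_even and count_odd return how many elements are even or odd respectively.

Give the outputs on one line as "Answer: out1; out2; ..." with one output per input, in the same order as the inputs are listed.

Execution, op by op:
  [17, 42, 46, -8, -14, 9, -36, -18] -> [22, 47, 51, -3, -9, 14, -31, -13] -> [-31, -13, -9, -3, 14, 22, 47, 51] -> [-248, -104, -72, -24, 112, 176, 376, 408] -> 408
  [-14, 20, -12, 31] -> [-9, 25, -7, 36] -> [-9, -7, 25, 36] -> [-72, -56, 200, 288] -> 288
  [-37, -32, -47, 22, 8, 25] -> [-32, -27, -42, 27, 13, 30] -> [-42, -32, -27, 13, 27, 30] -> [-336, -256, -216, 104, 216, 240] -> 240

408; 288; 240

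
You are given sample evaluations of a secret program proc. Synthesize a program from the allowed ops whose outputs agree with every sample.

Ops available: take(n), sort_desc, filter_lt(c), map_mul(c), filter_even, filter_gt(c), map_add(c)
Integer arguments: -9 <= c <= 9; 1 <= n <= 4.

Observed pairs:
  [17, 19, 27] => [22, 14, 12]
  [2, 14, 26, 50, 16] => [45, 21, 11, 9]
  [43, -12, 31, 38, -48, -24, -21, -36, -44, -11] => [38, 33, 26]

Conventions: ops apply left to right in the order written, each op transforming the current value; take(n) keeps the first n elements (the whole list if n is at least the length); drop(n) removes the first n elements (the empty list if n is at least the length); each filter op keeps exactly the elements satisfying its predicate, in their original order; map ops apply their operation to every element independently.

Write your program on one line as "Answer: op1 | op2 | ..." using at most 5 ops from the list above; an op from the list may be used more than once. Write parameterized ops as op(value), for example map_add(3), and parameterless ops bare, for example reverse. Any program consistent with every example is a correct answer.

sort_desc | map_add(-5) | take(4) | filter_gt(6)

Check, running the answer program on each example:
  [17, 19, 27] -> [27, 19, 17] -> [22, 14, 12] -> [22, 14, 12] -> [22, 14, 12]
  [2, 14, 26, 50, 16] -> [50, 26, 16, 14, 2] -> [45, 21, 11, 9, -3] -> [45, 21, 11, 9] -> [45, 21, 11, 9]
  [43, -12, 31, 38, -48, -24, -21, -36, -44, -11] -> [43, 38, 31, -11, -12, -21, -24, -36, -44, -48] -> [38, 33, 26, -16, -17, -26, -29, -41, -49, -53] -> [38, 33, 26, -16] -> [38, 33, 26]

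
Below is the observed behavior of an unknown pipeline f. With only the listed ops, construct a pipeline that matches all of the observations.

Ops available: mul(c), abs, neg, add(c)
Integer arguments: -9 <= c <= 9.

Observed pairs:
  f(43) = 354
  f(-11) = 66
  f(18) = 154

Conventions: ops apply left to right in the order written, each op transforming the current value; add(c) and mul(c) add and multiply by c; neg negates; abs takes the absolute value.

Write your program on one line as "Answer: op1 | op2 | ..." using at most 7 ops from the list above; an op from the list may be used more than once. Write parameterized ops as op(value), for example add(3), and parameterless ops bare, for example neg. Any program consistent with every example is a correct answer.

neg | add(3) | add(-5) | mul(-8) | abs | add(-6)

Check, running the answer program on each example:
  43 -> -43 -> -40 -> -45 -> 360 -> 360 -> 354
  -11 -> 11 -> 14 -> 9 -> -72 -> 72 -> 66
  18 -> -18 -> -15 -> -20 -> 160 -> 160 -> 154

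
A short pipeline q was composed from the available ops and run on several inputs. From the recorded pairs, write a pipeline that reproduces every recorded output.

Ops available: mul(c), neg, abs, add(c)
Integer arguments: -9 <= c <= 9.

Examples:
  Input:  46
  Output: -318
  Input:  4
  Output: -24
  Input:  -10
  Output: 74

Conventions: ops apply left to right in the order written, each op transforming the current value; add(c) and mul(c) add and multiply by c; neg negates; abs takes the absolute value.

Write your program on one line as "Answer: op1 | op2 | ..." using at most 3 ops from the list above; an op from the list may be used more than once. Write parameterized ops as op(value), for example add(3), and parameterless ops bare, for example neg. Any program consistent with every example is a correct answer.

mul(-7) | add(4)

Check, running the answer program on each example:
  46 -> -322 -> -318
  4 -> -28 -> -24
  -10 -> 70 -> 74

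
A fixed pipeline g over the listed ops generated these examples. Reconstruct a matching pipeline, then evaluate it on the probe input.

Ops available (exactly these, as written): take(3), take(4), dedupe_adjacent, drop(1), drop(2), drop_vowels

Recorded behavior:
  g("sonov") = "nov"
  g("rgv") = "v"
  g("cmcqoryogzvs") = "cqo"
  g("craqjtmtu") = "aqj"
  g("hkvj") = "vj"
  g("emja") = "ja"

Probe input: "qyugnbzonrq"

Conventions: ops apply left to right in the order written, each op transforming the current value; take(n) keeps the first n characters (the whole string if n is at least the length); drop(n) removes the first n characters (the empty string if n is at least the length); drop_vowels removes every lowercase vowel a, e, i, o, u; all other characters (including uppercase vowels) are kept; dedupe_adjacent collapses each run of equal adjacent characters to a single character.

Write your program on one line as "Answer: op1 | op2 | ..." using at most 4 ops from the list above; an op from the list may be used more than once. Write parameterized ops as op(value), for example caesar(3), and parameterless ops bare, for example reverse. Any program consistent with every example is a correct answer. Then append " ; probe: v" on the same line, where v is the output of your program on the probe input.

drop(2) | take(4) | take(3) ; probe: "ugn"

Check, running the answer program on each example:
  "sonov" -> "nov" -> "nov" -> "nov"
  "rgv" -> "v" -> "v" -> "v"
  "cmcqoryogzvs" -> "cqoryogzvs" -> "cqor" -> "cqo"
  "craqjtmtu" -> "aqjtmtu" -> "aqjt" -> "aqj"
  "hkvj" -> "vj" -> "vj" -> "vj"
  "emja" -> "ja" -> "ja" -> "ja"
  probe: "qyugnbzonrq" -> "ugnbzonrq" -> "ugnb" -> "ugn"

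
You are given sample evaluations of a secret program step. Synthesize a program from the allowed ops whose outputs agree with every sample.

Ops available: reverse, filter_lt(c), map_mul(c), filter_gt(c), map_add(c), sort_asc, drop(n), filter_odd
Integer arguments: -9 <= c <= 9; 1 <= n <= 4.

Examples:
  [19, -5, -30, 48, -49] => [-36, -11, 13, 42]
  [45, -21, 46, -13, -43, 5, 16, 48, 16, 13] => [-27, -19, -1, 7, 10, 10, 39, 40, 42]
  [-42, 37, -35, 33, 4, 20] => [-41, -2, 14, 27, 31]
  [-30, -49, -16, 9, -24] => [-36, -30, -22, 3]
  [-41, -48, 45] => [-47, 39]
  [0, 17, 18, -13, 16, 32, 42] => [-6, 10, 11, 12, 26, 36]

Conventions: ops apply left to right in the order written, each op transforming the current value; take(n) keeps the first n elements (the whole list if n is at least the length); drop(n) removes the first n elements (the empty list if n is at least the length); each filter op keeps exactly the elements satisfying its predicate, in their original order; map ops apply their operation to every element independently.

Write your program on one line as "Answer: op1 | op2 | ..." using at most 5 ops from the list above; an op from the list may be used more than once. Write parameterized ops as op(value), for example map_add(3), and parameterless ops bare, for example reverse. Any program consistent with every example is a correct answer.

sort_asc | map_add(-1) | drop(1) | map_add(-5)

Check, running the answer program on each example:
  [19, -5, -30, 48, -49] -> [-49, -30, -5, 19, 48] -> [-50, -31, -6, 18, 47] -> [-31, -6, 18, 47] -> [-36, -11, 13, 42]
  [45, -21, 46, -13, -43, 5, 16, 48, 16, 13] -> [-43, -21, -13, 5, 13, 16, 16, 45, 46, 48] -> [-44, -22, -14, 4, 12, 15, 15, 44, 45, 47] -> [-22, -14, 4, 12, 15, 15, 44, 45, 47] -> [-27, -19, -1, 7, 10, 10, 39, 40, 42]
  [-42, 37, -35, 33, 4, 20] -> [-42, -35, 4, 20, 33, 37] -> [-43, -36, 3, 19, 32, 36] -> [-36, 3, 19, 32, 36] -> [-41, -2, 14, 27, 31]
  [-30, -49, -16, 9, -24] -> [-49, -30, -24, -16, 9] -> [-50, -31, -25, -17, 8] -> [-31, -25, -17, 8] -> [-36, -30, -22, 3]
  [-41, -48, 45] -> [-48, -41, 45] -> [-49, -42, 44] -> [-42, 44] -> [-47, 39]
  [0, 17, 18, -13, 16, 32, 42] -> [-13, 0, 16, 17, 18, 32, 42] -> [-14, -1, 15, 16, 17, 31, 41] -> [-1, 15, 16, 17, 31, 41] -> [-6, 10, 11, 12, 26, 36]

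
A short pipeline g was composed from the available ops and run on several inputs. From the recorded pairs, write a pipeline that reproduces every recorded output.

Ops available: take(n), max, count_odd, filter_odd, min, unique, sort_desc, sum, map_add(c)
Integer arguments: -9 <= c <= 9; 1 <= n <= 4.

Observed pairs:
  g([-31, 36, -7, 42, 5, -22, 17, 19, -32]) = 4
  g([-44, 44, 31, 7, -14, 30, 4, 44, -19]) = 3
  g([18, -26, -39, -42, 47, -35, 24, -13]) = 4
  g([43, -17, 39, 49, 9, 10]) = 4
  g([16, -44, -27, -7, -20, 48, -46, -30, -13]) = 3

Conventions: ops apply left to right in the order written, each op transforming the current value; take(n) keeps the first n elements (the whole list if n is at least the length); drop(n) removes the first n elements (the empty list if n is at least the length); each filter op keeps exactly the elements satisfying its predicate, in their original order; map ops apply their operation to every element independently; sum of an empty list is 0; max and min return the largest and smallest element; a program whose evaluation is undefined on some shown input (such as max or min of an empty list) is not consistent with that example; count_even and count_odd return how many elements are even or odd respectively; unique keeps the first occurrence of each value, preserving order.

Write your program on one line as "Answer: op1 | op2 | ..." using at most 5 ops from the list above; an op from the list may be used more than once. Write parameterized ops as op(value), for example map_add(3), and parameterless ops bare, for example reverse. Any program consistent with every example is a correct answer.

map_add(-5) | map_add(9) | filter_odd | take(4) | count_odd

Check, running the answer program on each example:
  [-31, 36, -7, 42, 5, -22, 17, 19, -32] -> [-36, 31, -12, 37, 0, -27, 12, 14, -37] -> [-27, 40, -3, 46, 9, -18, 21, 23, -28] -> [-27, -3, 9, 21, 23] -> [-27, -3, 9, 21] -> 4
  [-44, 44, 31, 7, -14, 30, 4, 44, -19] -> [-49, 39, 26, 2, -19, 25, -1, 39, -24] -> [-40, 48, 35, 11, -10, 34, 8, 48, -15] -> [35, 11, -15] -> [35, 11, -15] -> 3
  [18, -26, -39, -42, 47, -35, 24, -13] -> [13, -31, -44, -47, 42, -40, 19, -18] -> [22, -22, -35, -38, 51, -31, 28, -9] -> [-35, 51, -31, -9] -> [-35, 51, -31, -9] -> 4
  [43, -17, 39, 49, 9, 10] -> [38, -22, 34, 44, 4, 5] -> [47, -13, 43, 53, 13, 14] -> [47, -13, 43, 53, 13] -> [47, -13, 43, 53] -> 4
  [16, -44, -27, -7, -20, 48, -46, -30, -13] -> [11, -49, -32, -12, -25, 43, -51, -35, -18] -> [20, -40, -23, -3, -16, 52, -42, -26, -9] -> [-23, -3, -9] -> [-23, -3, -9] -> 3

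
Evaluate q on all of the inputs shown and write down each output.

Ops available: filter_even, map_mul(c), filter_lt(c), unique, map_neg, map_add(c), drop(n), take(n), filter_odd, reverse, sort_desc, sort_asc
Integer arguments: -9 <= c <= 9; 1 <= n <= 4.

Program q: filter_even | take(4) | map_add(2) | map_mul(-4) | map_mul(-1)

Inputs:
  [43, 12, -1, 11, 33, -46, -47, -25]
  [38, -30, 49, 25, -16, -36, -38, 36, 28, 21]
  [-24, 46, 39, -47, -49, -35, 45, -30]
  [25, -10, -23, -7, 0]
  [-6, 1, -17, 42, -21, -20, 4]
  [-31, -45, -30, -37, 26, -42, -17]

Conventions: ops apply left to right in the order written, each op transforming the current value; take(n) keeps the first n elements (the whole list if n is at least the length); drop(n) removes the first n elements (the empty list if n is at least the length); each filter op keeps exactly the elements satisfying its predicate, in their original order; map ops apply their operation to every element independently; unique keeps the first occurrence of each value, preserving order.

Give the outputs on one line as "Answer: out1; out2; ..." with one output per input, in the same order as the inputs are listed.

Execution, op by op:
  [43, 12, -1, 11, 33, -46, -47, -25] -> [12, -46] -> [12, -46] -> [14, -44] -> [-56, 176] -> [56, -176]
  [38, -30, 49, 25, -16, -36, -38, 36, 28, 21] -> [38, -30, -16, -36, -38, 36, 28] -> [38, -30, -16, -36] -> [40, -28, -14, -34] -> [-160, 112, 56, 136] -> [160, -112, -56, -136]
  [-24, 46, 39, -47, -49, -35, 45, -30] -> [-24, 46, -30] -> [-24, 46, -30] -> [-22, 48, -28] -> [88, -192, 112] -> [-88, 192, -112]
  [25, -10, -23, -7, 0] -> [-10, 0] -> [-10, 0] -> [-8, 2] -> [32, -8] -> [-32, 8]
  [-6, 1, -17, 42, -21, -20, 4] -> [-6, 42, -20, 4] -> [-6, 42, -20, 4] -> [-4, 44, -18, 6] -> [16, -176, 72, -24] -> [-16, 176, -72, 24]
  [-31, -45, -30, -37, 26, -42, -17] -> [-30, 26, -42] -> [-30, 26, -42] -> [-28, 28, -40] -> [112, -112, 160] -> [-112, 112, -160]

[56, -176]; [160, -112, -56, -136]; [-88, 192, -112]; [-32, 8]; [-16, 176, -72, 24]; [-112, 112, -160]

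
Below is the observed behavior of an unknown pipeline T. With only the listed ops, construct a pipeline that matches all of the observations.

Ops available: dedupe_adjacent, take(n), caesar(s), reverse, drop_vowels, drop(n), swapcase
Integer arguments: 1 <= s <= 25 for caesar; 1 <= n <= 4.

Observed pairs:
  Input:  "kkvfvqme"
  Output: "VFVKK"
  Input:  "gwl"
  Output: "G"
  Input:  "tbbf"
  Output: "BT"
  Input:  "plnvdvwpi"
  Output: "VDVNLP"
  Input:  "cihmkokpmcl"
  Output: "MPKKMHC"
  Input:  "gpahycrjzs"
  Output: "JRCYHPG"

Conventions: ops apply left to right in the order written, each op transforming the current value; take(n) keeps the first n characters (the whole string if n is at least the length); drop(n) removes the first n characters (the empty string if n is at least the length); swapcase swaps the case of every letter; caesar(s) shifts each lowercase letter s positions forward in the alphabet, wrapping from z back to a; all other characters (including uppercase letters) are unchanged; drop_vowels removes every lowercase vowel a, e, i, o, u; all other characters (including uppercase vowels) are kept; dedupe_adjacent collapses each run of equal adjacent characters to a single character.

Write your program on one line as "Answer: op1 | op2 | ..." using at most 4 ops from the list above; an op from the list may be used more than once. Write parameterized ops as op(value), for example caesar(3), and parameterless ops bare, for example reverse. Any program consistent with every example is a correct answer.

reverse | drop_vowels | drop(2) | swapcase

Check, running the answer program on each example:
  "kkvfvqme" -> "emqvfvkk" -> "mqvfvkk" -> "vfvkk" -> "VFVKK"
  "gwl" -> "lwg" -> "lwg" -> "g" -> "G"
  "tbbf" -> "fbbt" -> "fbbt" -> "bt" -> "BT"
  "plnvdvwpi" -> "ipwvdvnlp" -> "pwvdvnlp" -> "vdvnlp" -> "VDVNLP"
  "cihmkokpmcl" -> "lcmpkokmhic" -> "lcmpkkmhc" -> "mpkkmhc" -> "MPKKMHC"
  "gpahycrjzs" -> "szjrcyhapg" -> "szjrcyhpg" -> "jrcyhpg" -> "JRCYHPG"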